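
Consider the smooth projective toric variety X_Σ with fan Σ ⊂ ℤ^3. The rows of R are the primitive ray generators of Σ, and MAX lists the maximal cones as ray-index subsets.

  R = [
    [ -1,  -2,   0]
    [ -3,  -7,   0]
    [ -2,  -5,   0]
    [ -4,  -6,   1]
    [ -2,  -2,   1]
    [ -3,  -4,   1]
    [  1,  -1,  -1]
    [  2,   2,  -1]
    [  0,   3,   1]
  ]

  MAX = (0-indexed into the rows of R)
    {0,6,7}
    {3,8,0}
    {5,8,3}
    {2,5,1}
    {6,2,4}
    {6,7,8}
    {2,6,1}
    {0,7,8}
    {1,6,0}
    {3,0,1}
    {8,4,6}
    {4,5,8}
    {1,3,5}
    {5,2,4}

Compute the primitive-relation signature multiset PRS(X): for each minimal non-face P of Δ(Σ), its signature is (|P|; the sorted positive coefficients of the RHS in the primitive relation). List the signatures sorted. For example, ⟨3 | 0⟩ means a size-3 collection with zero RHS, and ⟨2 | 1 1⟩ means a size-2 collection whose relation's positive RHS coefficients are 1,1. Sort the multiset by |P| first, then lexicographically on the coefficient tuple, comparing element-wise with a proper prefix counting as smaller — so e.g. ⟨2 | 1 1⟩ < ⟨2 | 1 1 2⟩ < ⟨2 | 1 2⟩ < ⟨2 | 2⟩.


16 minimal non-faces of Δ(Σ) (on 9 rays):

  {4,7}:  v_{4} + v_{7} = 0 — sig = ⟨2 | 0⟩
  {0,2}:  v_{0} + v_{2} = v_{1} — sig = ⟨2 | 1⟩
  {0,4}:  v_{0} + v_{4} = v_{5} — sig = ⟨2 | 1⟩
  {0,5}:  v_{0} + v_{5} = v_{3} — sig = ⟨2 | 1⟩
  {1,8}:  v_{1} + v_{8} = v_{5} — sig = ⟨2 | 1⟩
  {2,8}:  v_{2} + v_{8} = v_{4} — sig = ⟨2 | 1⟩
  {3,6}:  v_{3} + v_{6} = v_{1} — sig = ⟨2 | 1⟩
  {5,6}:  v_{5} + v_{6} = v_{2} — sig = ⟨2 | 1⟩
  {5,7}:  v_{5} + v_{7} = v_{0} — sig = ⟨2 | 1⟩
  {1,4}:  v_{1} + v_{4} = v_{2} + v_{5} — sig = ⟨2 | 1 1⟩
  {2,3}:  v_{2} + v_{3} = v_{1} + v_{5} — sig = ⟨2 | 1 1⟩
  {2,7}:  v_{2} + v_{7} = v_{0} + v_{6} — sig = ⟨2 | 1 1⟩
  {1,7}:  v_{1} + v_{7} = 2·v_{0} + v_{6} — sig = ⟨2 | 1 2⟩
  {3,4}:  v_{3} + v_{4} = 2·v_{5} — sig = ⟨2 | 2⟩
  {3,7}:  v_{3} + v_{7} = 2·v_{0} — sig = ⟨2 | 2⟩
  {0,6,8}:  v_{0} + v_{6} + v_{8} = 0 — sig = ⟨3 | 0⟩

Signatures (|P|; sorted positive RHS coefficients), sorted:
    |P|=2: 15 collections, coeffs (), (1), (1), (1), (1), (1), (1), (1), (1), (1,1), (1,1), (1,1), (1,2), (2), (2)
    |P|=3: 1 collection, coeffs ()


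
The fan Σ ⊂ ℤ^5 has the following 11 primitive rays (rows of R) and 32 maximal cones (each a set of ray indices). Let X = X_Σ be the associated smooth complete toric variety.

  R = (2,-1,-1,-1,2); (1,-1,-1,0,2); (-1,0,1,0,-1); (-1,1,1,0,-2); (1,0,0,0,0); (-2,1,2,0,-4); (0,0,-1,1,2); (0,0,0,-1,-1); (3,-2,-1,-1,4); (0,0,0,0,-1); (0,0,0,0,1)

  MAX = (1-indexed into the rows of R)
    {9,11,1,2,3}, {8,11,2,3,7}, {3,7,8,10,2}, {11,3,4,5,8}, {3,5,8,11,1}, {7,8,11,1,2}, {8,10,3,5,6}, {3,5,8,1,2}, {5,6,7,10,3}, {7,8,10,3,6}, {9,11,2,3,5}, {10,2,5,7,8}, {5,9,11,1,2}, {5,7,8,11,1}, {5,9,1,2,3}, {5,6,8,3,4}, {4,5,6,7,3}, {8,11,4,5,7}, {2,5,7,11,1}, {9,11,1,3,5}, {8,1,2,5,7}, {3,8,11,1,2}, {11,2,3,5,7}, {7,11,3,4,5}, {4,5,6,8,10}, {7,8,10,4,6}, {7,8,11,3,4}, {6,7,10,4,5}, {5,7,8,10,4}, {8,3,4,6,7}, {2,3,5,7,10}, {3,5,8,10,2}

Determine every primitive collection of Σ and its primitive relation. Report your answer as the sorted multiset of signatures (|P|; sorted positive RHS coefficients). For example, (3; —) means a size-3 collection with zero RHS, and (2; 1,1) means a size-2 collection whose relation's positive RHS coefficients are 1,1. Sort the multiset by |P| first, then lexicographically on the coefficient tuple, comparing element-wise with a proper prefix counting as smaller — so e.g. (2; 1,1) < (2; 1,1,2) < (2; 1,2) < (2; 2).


Σ has 18 primitive collections:

  {2,4}:  v_{2} + v_{4} = 0  ⟹  sig = (2; —)
  {10,11}:  v_{10} + v_{11} = 0  ⟹  sig = (2; —)
  {2,6}:  v_{2} + v_{6} = v_{3} + v_{10}  ⟹  sig = (2; 1,1)
  {6,11}:  v_{6} + v_{11} = v_{3} + v_{4}  ⟹  sig = (2; 1,1)
  {1,4}:  v_{1} + v_{4} = v_{5} + v_{8} + v_{11}  ⟹  sig = (2; 1,1,1)
  {1,6}:  v_{1} + v_{6} = v_{3} + v_{5} + v_{8}  ⟹  sig = (2; 1,1,1)
  {1,10}:  v_{1} + v_{10} = v_{2} + v_{5} + v_{8}  ⟹  sig = (2; 1,1,1)
  {4,9}:  v_{4} + v_{9} = v_{1} + v_{3} + v_{5} + v_{11}  ⟹  sig = (2; 1,1,1,1)
  {9,10}:  v_{9} + v_{10} = v_{1} + v_{2} + v_{3} + v_{5}  ⟹  sig = (2; 1,1,1,1)
  {6,9}:  v_{6} + v_{9} = v_{1} + 2·v_{3} + v_{5}  ⟹  sig = (2; 1,1,2)
  {8,9}:  v_{8} + v_{9} = 2·v_{1} + v_{3}  ⟹  sig = (2; 1,2)
  {7,9}:  v_{7} + v_{9} = 2·v_{2} + v_{5} + 2·v_{11}  ⟹  sig = (2; 1,2,2)
  {3,4,10}:  v_{3} + v_{4} + v_{10} = v_{6}  ⟹  sig = (3; 1)
  {1,3,7}:  v_{1} + v_{3} + v_{7} = v_{2} + v_{11}  ⟹  sig = (3; 1,1)
  {3,5,7,8}:  v_{3} + v_{5} + v_{7} + v_{8} = 0  ⟹  sig = (4; —)
  {2,5,8,11}:  v_{2} + v_{5} + v_{8} + v_{11} = v_{1}  ⟹  sig = (4; 1)
  {5,6,7,8}:  v_{5} + v_{6} + v_{7} + v_{8} = v_{4} + v_{10}  ⟹  sig = (4; 1,1)
  {1,2,3,5,11}:  v_{1} + v_{2} + v_{3} + v_{5} + v_{11} = v_{9}  ⟹  sig = (5; 1)

Sorted signature multiset PRS(X):
    |P|=2: 12 collections, coeffs (), (), (1,1), (1,1), (1,1,1), (1,1,1), (1,1,1), (1,1,1,1), (1,1,1,1), (1,1,2), (1,2), (1,2,2)
    |P|=3: 2 collections, coeffs (1), (1,1)
    |P|=4: 3 collections, coeffs (), (1), (1,1)
    |P|=5: 1 collection, coeffs (1)


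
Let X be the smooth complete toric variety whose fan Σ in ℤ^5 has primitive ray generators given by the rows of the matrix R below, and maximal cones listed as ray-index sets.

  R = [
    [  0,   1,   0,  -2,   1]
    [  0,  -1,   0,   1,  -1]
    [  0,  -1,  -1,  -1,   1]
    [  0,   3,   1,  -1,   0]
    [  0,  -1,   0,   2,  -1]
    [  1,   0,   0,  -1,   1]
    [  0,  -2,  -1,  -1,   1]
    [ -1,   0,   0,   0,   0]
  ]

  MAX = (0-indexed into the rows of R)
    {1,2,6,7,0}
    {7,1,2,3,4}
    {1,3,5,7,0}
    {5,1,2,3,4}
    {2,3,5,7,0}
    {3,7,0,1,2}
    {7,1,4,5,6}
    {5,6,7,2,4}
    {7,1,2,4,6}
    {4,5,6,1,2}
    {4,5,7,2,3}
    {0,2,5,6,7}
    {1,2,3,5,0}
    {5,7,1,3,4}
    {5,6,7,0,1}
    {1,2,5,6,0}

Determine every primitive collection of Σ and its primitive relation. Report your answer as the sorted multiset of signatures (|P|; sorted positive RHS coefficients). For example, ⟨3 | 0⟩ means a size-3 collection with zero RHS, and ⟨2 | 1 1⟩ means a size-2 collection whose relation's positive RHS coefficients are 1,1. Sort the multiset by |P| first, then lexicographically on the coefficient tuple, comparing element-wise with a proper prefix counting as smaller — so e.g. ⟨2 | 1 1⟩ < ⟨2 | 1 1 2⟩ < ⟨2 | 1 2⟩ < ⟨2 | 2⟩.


Minimal non-faces — 3 found among 8 rays, 16 max cones:

  • {0,4}:  v_{0} + v_{4} = 0 — sig = ⟨2 | 0⟩
  • {3,6}:  v_{3} + v_{6} = v_{0} — sig = ⟨2 | 1⟩
  • {1,2,5,7}:  v_{1} + v_{2} + v_{5} + v_{7} = v_{6} — sig = ⟨4 | 1⟩

Sorted signature multiset PRS(X):
    |P|=2: 2 collections, coeffs (), (1)
    |P|=4: 1 collection, coeffs (1)


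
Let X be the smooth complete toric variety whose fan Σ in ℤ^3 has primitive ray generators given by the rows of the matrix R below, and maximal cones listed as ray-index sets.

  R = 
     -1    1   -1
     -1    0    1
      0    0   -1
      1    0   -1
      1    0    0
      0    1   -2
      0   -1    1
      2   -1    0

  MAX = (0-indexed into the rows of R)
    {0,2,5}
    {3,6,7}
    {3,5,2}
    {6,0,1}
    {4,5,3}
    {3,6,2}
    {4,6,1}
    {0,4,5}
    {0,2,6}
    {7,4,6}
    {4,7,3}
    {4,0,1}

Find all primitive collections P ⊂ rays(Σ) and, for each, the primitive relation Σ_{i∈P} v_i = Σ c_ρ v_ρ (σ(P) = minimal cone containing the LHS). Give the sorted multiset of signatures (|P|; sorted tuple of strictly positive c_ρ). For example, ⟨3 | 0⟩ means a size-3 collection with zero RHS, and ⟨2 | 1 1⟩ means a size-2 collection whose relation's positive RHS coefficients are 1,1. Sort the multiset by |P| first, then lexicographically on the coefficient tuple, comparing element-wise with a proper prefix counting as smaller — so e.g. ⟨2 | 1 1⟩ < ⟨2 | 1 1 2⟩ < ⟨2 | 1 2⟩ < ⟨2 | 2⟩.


|primitive collections| = 12. Relations:

  {1,3}:  v_{1} + v_{3} = 0 ; sig = ⟨2 | 0⟩
  {0,3}:  v_{0} + v_{3} = v_{5} ; sig = ⟨2 | 1⟩
  {0,7}:  v_{0} + v_{7} = v_{3} ; sig = ⟨2 | 1⟩
  {1,5}:  v_{1} + v_{5} = v_{0} ; sig = ⟨2 | 1⟩
  {2,4}:  v_{2} + v_{4} = v_{3} ; sig = ⟨2 | 1⟩
  {5,6}:  v_{5} + v_{6} = v_{2} ; sig = ⟨2 | 1⟩
  {1,2}:  v_{1} + v_{2} = v_{0} + v_{6} ; sig = ⟨2 | 1 1⟩
  {1,7}:  v_{1} + v_{7} = v_{4} + v_{6} ; sig = ⟨2 | 1 1⟩
  {2,7}:  v_{2} + v_{7} = 2·v_{3} + v_{6} ; sig = ⟨2 | 1 2⟩
  {5,7}:  v_{5} + v_{7} = 2·v_{3} ; sig = ⟨2 | 2⟩
  {0,4,6}:  v_{0} + v_{4} + v_{6} = 0 ; sig = ⟨3 | 0⟩
  {3,4,6}:  v_{3} + v_{4} + v_{6} = v_{7} ; sig = ⟨3 | 1⟩

Signatures (|P|; sorted positive RHS coefficients), sorted:
[⟨2 | 0⟩, ⟨2 | 1⟩, ⟨2 | 1⟩, ⟨2 | 1⟩, ⟨2 | 1⟩, ⟨2 | 1⟩, ⟨2 | 1 1⟩, ⟨2 | 1 1⟩, ⟨2 | 1 2⟩, ⟨2 | 2⟩, ⟨3 | 0⟩, ⟨3 | 1⟩]


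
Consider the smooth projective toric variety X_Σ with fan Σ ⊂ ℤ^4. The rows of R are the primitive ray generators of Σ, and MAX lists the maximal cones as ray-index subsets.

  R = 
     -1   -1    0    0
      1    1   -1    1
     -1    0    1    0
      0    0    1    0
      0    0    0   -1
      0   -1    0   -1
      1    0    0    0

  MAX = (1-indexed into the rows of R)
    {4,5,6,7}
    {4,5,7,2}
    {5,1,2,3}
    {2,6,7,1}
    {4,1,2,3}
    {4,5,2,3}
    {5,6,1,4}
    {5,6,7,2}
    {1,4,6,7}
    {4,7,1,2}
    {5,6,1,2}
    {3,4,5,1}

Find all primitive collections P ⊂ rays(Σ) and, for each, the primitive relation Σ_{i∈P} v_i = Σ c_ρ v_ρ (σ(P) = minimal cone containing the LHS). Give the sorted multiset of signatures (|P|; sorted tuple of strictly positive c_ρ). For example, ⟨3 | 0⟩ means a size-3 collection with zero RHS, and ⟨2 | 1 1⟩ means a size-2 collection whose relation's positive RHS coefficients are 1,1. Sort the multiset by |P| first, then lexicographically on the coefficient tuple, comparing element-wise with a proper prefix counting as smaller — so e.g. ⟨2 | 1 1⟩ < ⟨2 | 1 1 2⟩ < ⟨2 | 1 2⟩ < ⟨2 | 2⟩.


The 5 primitive collections of Σ (r=7, n=4):

  P = {3,7}:  v_{3} + v_{7} = v_{4}  ⇒ sig = ⟨2 | 1⟩
  P = {3,6}:  v_{3} + v_{6} = v_{1} + v_{4} + v_{5}  ⇒ sig = ⟨2 | 1 1 1⟩
  P = {1,5,7}:  v_{1} + v_{5} + v_{7} = v_{6}  ⇒ sig = ⟨3 | 1⟩
  P = {2,4,6}:  v_{2} + v_{4} + v_{6} = v_{7}  ⇒ sig = ⟨3 | 1⟩
  P = {1,2,4,5}:  v_{1} + v_{2} + v_{4} + v_{5} = 0  ⇒ sig = ⟨4 | 0⟩

Signatures (|P|; sorted positive RHS coefficients), sorted:
    |P|=2: 2 collections, coeffs (1), (1,1,1)
    |P|=3: 2 collections, coeffs (1), (1)
    |P|=4: 1 collection, coeffs ()


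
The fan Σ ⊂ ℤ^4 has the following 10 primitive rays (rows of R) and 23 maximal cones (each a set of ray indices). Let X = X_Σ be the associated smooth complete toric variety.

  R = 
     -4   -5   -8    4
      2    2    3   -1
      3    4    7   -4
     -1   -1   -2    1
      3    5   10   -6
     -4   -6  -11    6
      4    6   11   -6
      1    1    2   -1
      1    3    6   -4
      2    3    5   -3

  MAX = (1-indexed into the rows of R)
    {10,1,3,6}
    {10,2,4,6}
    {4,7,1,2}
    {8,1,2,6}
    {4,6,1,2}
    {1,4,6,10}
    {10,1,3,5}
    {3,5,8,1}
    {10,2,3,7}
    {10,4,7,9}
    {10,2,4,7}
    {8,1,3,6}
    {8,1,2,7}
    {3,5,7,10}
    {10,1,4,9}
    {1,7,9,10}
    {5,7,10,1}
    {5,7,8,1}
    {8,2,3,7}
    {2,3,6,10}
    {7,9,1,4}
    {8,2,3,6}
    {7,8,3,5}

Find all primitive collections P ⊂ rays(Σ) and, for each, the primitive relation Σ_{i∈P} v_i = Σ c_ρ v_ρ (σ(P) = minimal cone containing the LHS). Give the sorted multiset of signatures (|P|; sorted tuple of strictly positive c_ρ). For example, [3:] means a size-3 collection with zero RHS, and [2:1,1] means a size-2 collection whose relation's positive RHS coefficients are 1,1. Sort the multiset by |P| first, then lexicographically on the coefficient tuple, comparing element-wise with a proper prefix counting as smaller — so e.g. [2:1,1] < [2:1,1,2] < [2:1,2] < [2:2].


16 minimal non-faces of Δ(Σ) (on 10 rays):

  P={4,8}:  v_{4} + v_{8} = 0  →  sig = [2:]
  P={6,7}:  v_{6} + v_{7} = 0  →  sig = [2:]
  P={3,4}:  v_{3} + v_{4} = v_{10}  →  sig = [2:1]
  P={8,10}:  v_{8} + v_{10} = v_{3}  →  sig = [2:1]
  P={2,5}:  v_{2} + v_{5} = v_{7} + v_{8}  →  sig = [2:1,1]
  P={2,9}:  v_{2} + v_{9} = v_{4} + v_{7}  →  sig = [2:1,1]
  P={5,6}:  v_{5} + v_{6} = v_{1} + v_{3}  →  sig = [2:1,1]
  P={4,5}:  v_{4} + v_{5} = v_{1} + v_{7} + v_{10}  →  sig = [2:1,1,1]
  P={6,9}:  v_{6} + v_{9} = v_{1} + v_{4} + v_{10}  →  sig = [2:1,1,1]
  P={8,9}:  v_{8} + v_{9} = v_{1} + v_{7} + v_{10}  →  sig = [2:1,1,1]
  P={3,9}:  v_{3} + v_{9} = v_{1} + v_{7} + 2·v_{10}  →  sig = [2:1,1,2]
  P={5,9}:  v_{5} + v_{9} = 2·v_{1} + 2·v_{7} + 2·v_{10}  →  sig = [2:2,2,2]
  P={1,2,10}:  v_{1} + v_{2} + v_{10} = 0  →  sig = [3:]
  P={1,2,3}:  v_{1} + v_{2} + v_{3} = v_{8}  →  sig = [3:1]
  P={1,3,7}:  v_{1} + v_{3} + v_{7} = v_{5}  →  sig = [3:1]
  P={1,4,7,10}:  v_{1} + v_{4} + v_{7} + v_{10} = v_{9}  →  sig = [4:1]

Signatures (|P|; sorted positive RHS coefficients), sorted:
[[2:], [2:], [2:1], [2:1], [2:1,1], [2:1,1], [2:1,1], [2:1,1,1], [2:1,1,1], [2:1,1,1], [2:1,1,2], [2:2,2,2], [3:], [3:1], [3:1], [4:1]]


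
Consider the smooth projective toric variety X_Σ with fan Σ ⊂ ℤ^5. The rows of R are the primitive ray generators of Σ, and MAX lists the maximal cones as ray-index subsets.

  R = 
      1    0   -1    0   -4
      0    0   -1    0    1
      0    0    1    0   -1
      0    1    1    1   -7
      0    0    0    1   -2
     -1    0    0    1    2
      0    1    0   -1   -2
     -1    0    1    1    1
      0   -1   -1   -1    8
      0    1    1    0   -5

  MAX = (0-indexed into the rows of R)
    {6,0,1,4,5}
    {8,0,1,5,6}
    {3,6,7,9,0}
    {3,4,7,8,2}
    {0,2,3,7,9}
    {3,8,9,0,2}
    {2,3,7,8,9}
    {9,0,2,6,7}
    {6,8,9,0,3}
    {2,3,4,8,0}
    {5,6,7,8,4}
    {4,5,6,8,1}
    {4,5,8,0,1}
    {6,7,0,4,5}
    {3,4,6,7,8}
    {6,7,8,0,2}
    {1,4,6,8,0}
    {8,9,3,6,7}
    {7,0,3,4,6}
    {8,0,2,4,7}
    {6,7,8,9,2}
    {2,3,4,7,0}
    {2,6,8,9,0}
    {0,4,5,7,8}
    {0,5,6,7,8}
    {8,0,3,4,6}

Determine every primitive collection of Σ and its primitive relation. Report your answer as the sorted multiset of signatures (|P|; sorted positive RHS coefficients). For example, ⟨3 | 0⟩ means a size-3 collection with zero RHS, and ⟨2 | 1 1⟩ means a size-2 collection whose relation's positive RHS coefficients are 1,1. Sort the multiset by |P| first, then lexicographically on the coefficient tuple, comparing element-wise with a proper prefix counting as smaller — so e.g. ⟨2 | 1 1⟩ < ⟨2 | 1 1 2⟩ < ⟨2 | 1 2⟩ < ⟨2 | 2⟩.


14 minimal non-faces of Δ(Σ) (on 10 rays):

  P={1,2}:  v_{1} + v_{2} = 0  ⇒ sig = ⟨2 | 0⟩
  P={1,7}:  v_{1} + v_{7} = v_{5}  ⇒ sig = ⟨2 | 1⟩
  P={2,5}:  v_{2} + v_{5} = v_{7}  ⇒ sig = ⟨2 | 1⟩
  P={4,9}:  v_{4} + v_{9} = v_{3}  ⇒ sig = ⟨2 | 1⟩
  P={1,9}:  v_{1} + v_{9} = v_{4} + v_{6}  ⇒ sig = ⟨2 | 1 1⟩
  P={5,9}:  v_{5} + v_{9} = v_{4} + v_{6} + v_{7}  ⇒ sig = ⟨2 | 1 1 1⟩
  P={3,5}:  v_{3} + v_{5} = 2·v_{4} + v_{6} + v_{7}  ⇒ sig = ⟨2 | 1 1 2⟩
  P={1,3}:  v_{1} + v_{3} = 2·v_{4} + v_{6}  ⇒ sig = ⟨2 | 1 2⟩
  P={2,4,6}:  v_{2} + v_{4} + v_{6} = v_{9}  ⇒ sig = ⟨3 | 1⟩
  P={2,3,6}:  v_{2} + v_{3} + v_{6} = 2·v_{9}  ⇒ sig = ⟨3 | 2⟩
  P={0,7,8,9}:  v_{0} + v_{7} + v_{8} + v_{9} = 0  ⇒ sig = ⟨4 | 0⟩
  P={0,3,7,8}:  v_{0} + v_{3} + v_{7} + v_{8} = v_{4}  ⇒ sig = ⟨4 | 1⟩
  P={0,4,6,7,8}:  v_{0} + v_{4} + v_{6} + v_{7} + v_{8} = v_{1}  ⇒ sig = ⟨5 | 1⟩
  P={0,4,5,6,8}:  v_{0} + v_{4} + v_{5} + v_{6} + v_{8} = 2·v_{1}  ⇒ sig = ⟨5 | 2⟩

so the primitive-relation signature multiset is
    |P|=2: 8 collections, coeffs (), (1), (1), (1), (1,1), (1,1,1), (1,1,2), (1,2)
    |P|=3: 2 collections, coeffs (1), (2)
    |P|=4: 2 collections, coeffs (), (1)
    |P|=5: 2 collections, coeffs (1), (2)


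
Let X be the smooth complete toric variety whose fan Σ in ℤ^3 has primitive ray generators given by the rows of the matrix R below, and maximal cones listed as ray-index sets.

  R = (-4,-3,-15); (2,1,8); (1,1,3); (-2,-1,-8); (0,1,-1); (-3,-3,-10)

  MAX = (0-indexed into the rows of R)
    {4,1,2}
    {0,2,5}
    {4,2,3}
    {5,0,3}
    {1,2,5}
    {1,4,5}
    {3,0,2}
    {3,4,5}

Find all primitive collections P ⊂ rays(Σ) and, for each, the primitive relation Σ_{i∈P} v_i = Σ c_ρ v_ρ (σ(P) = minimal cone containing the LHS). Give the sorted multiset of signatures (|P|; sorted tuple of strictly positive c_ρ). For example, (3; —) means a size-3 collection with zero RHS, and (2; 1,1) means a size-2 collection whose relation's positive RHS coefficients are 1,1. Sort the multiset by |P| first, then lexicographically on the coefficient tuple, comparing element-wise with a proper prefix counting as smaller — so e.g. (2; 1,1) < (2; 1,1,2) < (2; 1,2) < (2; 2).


Primitive collections (5):

  {1,3}:  v_{1} + v_{3} = 0  so sig = (2; —)
  {0,1}:  v_{0} + v_{1} = v_{2} + v_{5}  so sig = (2; 1,1)
  {0,4}:  v_{0} + v_{4} = 2·v_{3}  so sig = (2; 2)
  {2,3,5}:  v_{2} + v_{3} + v_{5} = v_{0}  so sig = (3; 1)
  {2,4,5}:  v_{2} + v_{4} + v_{5} = v_{3}  so sig = (3; 1)

so the primitive-relation signature multiset is
    (2; —)
    (2; 1,1)
    (2; 2)
    (3; 1)
    (3; 1)


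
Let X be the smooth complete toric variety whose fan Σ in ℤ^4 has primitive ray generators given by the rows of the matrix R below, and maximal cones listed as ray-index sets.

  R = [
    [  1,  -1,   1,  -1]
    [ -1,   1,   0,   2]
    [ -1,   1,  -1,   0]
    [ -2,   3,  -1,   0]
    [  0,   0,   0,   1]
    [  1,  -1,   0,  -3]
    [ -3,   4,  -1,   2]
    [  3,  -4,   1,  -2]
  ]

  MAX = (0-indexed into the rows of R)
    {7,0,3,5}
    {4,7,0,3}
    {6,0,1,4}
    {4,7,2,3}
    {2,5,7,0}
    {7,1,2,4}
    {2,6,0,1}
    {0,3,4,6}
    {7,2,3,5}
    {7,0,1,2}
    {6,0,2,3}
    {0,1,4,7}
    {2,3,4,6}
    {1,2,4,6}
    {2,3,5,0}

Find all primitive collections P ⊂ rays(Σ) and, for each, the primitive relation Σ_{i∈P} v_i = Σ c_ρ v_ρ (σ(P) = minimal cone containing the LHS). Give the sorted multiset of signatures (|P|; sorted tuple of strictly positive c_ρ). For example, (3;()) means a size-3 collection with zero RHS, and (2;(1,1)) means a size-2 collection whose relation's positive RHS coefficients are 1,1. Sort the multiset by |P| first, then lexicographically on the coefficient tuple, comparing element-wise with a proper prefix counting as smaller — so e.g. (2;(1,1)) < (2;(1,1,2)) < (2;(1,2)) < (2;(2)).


Δ(Σ) — 8 vertices, 7 min non-faces:

  P={6,7}:  v_{6} + v_{7} = 0 ; sig = (2;())
  P={1,3}:  v_{1} + v_{3} = v_{6} ; sig = (2;(1))
  P={1,5}:  v_{1} + v_{5} = v_{0} + v_{2} ; sig = (2;(1,1))
  P={4,5}:  v_{4} + v_{5} = v_{3} + v_{7} ; sig = (2;(1,1))
  P={5,6}:  v_{5} + v_{6} = v_{0} + v_{2} + v_{3} ; sig = (2;(1,1,1))
  P={0,2,4}:  v_{0} + v_{2} + v_{4} = 0 ; sig = (3;())
  P={0,2,3,7}:  v_{0} + v_{2} + v_{3} + v_{7} = v_{5} ; sig = (4;(1))

Sorted signature multiset PRS(X):
[(2;()), (2;(1)), (2;(1,1)), (2;(1,1)), (2;(1,1,1)), (3;()), (4;(1))]


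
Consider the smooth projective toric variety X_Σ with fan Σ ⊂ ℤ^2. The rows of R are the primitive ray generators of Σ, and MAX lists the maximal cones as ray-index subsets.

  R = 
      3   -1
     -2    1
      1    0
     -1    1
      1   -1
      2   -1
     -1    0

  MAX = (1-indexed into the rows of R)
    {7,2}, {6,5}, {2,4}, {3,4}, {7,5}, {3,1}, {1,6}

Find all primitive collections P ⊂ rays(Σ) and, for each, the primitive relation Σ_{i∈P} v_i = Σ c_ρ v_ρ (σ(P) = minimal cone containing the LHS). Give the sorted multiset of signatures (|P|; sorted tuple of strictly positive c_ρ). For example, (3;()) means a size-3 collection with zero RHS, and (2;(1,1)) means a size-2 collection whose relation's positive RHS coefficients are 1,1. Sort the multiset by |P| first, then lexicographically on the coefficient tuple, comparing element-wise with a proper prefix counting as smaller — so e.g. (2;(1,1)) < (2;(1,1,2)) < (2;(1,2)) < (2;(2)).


The 14 primitive collections of Σ (r=7, n=2):

  • {2,6}:  v_{2} + v_{6} = 0  ⟹  sig = (2;())
  • {3,7}:  v_{3} + v_{7} = 0  ⟹  sig = (2;())
  • {4,5}:  v_{4} + v_{5} = 0  ⟹  sig = (2;())
  • {1,2}:  v_{1} + v_{2} = v_{3}  ⟹  sig = (2;(1))
  • {1,7}:  v_{1} + v_{7} = v_{6}  ⟹  sig = (2;(1))
  • {2,3}:  v_{2} + v_{3} = v_{4}  ⟹  sig = (2;(1))
  • {2,5}:  v_{2} + v_{5} = v_{7}  ⟹  sig = (2;(1))
  • {3,5}:  v_{3} + v_{5} = v_{6}  ⟹  sig = (2;(1))
  • {3,6}:  v_{3} + v_{6} = v_{1}  ⟹  sig = (2;(1))
  • {4,6}:  v_{4} + v_{6} = v_{3}  ⟹  sig = (2;(1))
  • {4,7}:  v_{4} + v_{7} = v_{2}  ⟹  sig = (2;(1))
  • {6,7}:  v_{6} + v_{7} = v_{5}  ⟹  sig = (2;(1))
  • {1,4}:  v_{1} + v_{4} = 2·v_{3}  ⟹  sig = (2;(2))
  • {1,5}:  v_{1} + v_{5} = 2·v_{6}  ⟹  sig = (2;(2))

Sorted signature multiset PRS(X):
    |P|=2: 14 collections, coeffs (), (), (), (1), (1), (1), (1), (1), (1), (1), (1), (1), (2), (2)


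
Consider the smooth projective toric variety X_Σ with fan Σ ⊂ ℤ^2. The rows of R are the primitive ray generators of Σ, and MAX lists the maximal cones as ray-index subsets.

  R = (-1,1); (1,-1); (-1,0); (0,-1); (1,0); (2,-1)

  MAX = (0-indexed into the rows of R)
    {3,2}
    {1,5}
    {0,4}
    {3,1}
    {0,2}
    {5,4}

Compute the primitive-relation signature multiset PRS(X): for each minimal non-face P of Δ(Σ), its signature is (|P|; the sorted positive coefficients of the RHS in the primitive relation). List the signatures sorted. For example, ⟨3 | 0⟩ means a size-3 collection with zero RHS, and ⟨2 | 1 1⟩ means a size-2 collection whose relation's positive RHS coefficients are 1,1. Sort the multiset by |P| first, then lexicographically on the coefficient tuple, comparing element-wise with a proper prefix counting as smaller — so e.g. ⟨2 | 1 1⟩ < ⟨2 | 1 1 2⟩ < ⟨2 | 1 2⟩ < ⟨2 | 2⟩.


Primitive collections (9):

  {0,1}:  v_{0} + v_{1} = 0 — sig = ⟨2 | 0⟩
  {2,4}:  v_{2} + v_{4} = 0 — sig = ⟨2 | 0⟩
  {0,3}:  v_{0} + v_{3} = v_{2} — sig = ⟨2 | 1⟩
  {0,5}:  v_{0} + v_{5} = v_{4} — sig = ⟨2 | 1⟩
  {1,2}:  v_{1} + v_{2} = v_{3} — sig = ⟨2 | 1⟩
  {1,4}:  v_{1} + v_{4} = v_{5} — sig = ⟨2 | 1⟩
  {2,5}:  v_{2} + v_{5} = v_{1} — sig = ⟨2 | 1⟩
  {3,4}:  v_{3} + v_{4} = v_{1} — sig = ⟨2 | 1⟩
  {3,5}:  v_{3} + v_{5} = 2·v_{1} — sig = ⟨2 | 2⟩

so the primitive-relation signature multiset is
    |P|=2: 9 collections, coeffs (), (), (1), (1), (1), (1), (1), (1), (2)


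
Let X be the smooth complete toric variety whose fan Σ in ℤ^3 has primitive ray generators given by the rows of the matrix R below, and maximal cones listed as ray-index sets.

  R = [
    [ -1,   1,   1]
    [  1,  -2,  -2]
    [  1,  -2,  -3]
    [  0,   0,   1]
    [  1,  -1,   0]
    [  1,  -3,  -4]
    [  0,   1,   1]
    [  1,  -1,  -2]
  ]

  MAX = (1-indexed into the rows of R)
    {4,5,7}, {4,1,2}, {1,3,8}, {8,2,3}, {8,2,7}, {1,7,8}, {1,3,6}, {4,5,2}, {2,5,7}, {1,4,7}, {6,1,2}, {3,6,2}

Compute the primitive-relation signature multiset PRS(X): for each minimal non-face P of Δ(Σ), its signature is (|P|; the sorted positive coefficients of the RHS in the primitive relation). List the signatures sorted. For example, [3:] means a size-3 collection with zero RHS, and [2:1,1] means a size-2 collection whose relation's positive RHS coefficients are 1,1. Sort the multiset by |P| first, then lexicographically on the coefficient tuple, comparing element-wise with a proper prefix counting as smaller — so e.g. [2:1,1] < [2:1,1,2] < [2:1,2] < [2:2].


The 14 primitive collections of Σ (r=8, n=3):

  {1,5}:  v_{1} + v_{5} = v_{4}  ⇒ sig = [2:1]
  {3,4}:  v_{3} + v_{4} = v_{2}  ⇒ sig = [2:1]
  {3,7}:  v_{3} + v_{7} = v_{8}  ⇒ sig = [2:1]
  {6,7}:  v_{6} + v_{7} = v_{3}  ⇒ sig = [2:1]
  {4,8}:  v_{4} + v_{8} = v_{2} + v_{7}  ⇒ sig = [2:1,1]
  {3,5}:  v_{3} + v_{5} = 2·v_{2} + v_{7}  ⇒ sig = [2:1,2]
  {4,6}:  v_{4} + v_{6} = v_{1} + 2·v_{2}  ⇒ sig = [2:1,2]
  {5,6}:  v_{5} + v_{6} = 2·v_{2}  ⇒ sig = [2:2]
  {6,8}:  v_{6} + v_{8} = 2·v_{3}  ⇒ sig = [2:2]
  {5,8}:  v_{5} + v_{8} = 2·v_{2} + 2·v_{7}  ⇒ sig = [2:2,2]
  {1,2,7}:  v_{1} + v_{2} + v_{7} = 0  ⇒ sig = [3:]
  {1,2,3}:  v_{1} + v_{2} + v_{3} = v_{6}  ⇒ sig = [3:1]
  {1,2,8}:  v_{1} + v_{2} + v_{8} = v_{3}  ⇒ sig = [3:1]
  {2,4,7}:  v_{2} + v_{4} + v_{7} = v_{5}  ⇒ sig = [3:1]

so the primitive-relation signature multiset is
[[2:1], [2:1], [2:1], [2:1], [2:1,1], [2:1,2], [2:1,2], [2:2], [2:2], [2:2,2], [3:], [3:1], [3:1], [3:1]]


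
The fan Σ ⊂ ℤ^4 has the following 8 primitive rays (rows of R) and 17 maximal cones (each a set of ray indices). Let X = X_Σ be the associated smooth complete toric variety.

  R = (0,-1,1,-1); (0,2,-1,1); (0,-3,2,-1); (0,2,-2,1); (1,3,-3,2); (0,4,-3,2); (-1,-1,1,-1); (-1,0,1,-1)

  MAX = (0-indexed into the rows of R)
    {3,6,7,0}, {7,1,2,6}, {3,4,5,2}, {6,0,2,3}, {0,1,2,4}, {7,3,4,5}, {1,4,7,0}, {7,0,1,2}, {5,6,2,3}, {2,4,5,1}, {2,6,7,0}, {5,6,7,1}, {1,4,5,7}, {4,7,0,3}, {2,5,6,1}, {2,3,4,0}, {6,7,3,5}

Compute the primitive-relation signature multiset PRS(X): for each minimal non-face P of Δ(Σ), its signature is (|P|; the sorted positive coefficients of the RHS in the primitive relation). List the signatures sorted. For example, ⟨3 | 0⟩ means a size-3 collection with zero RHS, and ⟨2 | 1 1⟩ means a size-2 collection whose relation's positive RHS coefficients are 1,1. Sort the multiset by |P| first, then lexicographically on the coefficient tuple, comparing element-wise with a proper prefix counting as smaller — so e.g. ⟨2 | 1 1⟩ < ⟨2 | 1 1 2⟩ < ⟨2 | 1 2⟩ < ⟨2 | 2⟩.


Σ has 7 primitive collections:

  • {1,3}:  v_{1} + v_{3} = v_{5}  →  sig = ⟨2 | 1⟩
  • {4,6}:  v_{4} + v_{6} = v_{3}  →  sig = ⟨2 | 1⟩
  • {0,5}:  v_{0} + v_{5} = v_{4} + v_{7}  →  sig = ⟨2 | 1 1⟩
  • {2,4,7}:  v_{2} + v_{4} + v_{7} = 0  →  sig = ⟨3 | 0⟩
  • {0,1,6}:  v_{0} + v_{1} + v_{6} = v_{7}  →  sig = ⟨3 | 1⟩
  • {2,3,7}:  v_{2} + v_{3} + v_{7} = v_{6}  →  sig = ⟨3 | 1⟩
  • {2,5,7}:  v_{2} + v_{5} + v_{7} = v_{1} + v_{6}  →  sig = ⟨3 | 1 1⟩

so the primitive-relation signature multiset is
{ ⟨2 | 1⟩ ×2,  ⟨2 | 1 1⟩,  ⟨3 | 0⟩,  ⟨3 | 1⟩ ×2,  ⟨3 | 1 1⟩ }


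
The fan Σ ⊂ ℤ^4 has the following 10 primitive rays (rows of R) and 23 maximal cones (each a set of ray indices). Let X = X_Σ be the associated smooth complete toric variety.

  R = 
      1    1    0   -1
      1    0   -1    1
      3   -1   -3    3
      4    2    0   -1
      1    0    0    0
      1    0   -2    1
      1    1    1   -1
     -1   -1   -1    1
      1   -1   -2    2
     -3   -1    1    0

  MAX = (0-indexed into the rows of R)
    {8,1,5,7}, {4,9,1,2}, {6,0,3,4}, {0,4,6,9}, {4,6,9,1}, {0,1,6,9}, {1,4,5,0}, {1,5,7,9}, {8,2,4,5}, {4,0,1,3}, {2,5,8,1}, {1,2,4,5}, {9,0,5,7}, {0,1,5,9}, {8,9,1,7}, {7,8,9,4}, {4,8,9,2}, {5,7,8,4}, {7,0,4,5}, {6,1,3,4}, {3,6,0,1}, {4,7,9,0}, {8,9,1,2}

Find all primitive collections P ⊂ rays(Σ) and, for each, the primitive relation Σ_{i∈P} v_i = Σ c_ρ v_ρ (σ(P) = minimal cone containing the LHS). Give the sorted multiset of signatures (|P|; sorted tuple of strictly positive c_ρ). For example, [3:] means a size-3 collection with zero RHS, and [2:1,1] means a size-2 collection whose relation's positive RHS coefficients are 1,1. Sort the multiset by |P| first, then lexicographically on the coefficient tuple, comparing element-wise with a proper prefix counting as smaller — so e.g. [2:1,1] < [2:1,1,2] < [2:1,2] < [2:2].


Δ(Σ) — 10 vertices, 20 min non-faces:

  P={6,7}:  v_{6} + v_{7} = 0 ; sig = [2:]
  P={3,9}:  v_{3} + v_{9} = v_{6} ; sig = [2:1]
  P={0,8}:  v_{0} + v_{8} = v_{4} + v_{5} ; sig = [2:1,1]
  P={5,6}:  v_{5} + v_{6} = v_{0} + v_{1} ; sig = [2:1,1]
  P={6,8}:  v_{6} + v_{8} = v_{1} + v_{4} ; sig = [2:1,1]
  P={3,7}:  v_{3} + v_{7} = v_{0} + v_{1} + v_{4} ; sig = [2:1,1,1]
  P={0,2}:  v_{0} + v_{2} = v_{1} + 2·v_{4} + v_{5} ; sig = [2:1,1,2]
  P={3,5}:  v_{3} + v_{5} = 2·v_{0} + 2·v_{1} + v_{4} ; sig = [2:1,2,2]
  P={3,8}:  v_{3} + v_{8} = v_{0} + 2·v_{1} + 2·v_{4} ; sig = [2:1,2,2]
  P={2,3}:  v_{2} + v_{3} = v_{0} + 3·v_{1} + 3·v_{4} ; sig = [2:1,3,3]
  P={2,7}:  v_{2} + v_{7} = 2·v_{8} ; sig = [2:2]
  P={2,6}:  v_{2} + v_{6} = 2·v_{1} + 2·v_{4} ; sig = [2:2,2]
  P={0,1,7}:  v_{0} + v_{1} + v_{7} = v_{5} ; sig = [3:1]
  P={1,4,7}:  v_{1} + v_{4} + v_{7} = v_{8} ; sig = [3:1]
  P={1,4,8}:  v_{1} + v_{4} + v_{8} = v_{2} ; sig = [3:1]
  P={4,5,9}:  v_{4} + v_{5} + v_{9} = v_{7} ; sig = [3:1]
  P={2,5,9}:  v_{2} + v_{5} + v_{9} = v_{1} + v_{7} + v_{8} ; sig = [3:1,1,1]
  P={5,8,9}:  v_{5} + v_{8} + v_{9} = v_{1} + 2·v_{7} ; sig = [3:1,2]
  P={0,1,4,9}:  v_{0} + v_{1} + v_{4} + v_{9} = 0 ; sig = [4:]
  P={0,1,4,6}:  v_{0} + v_{1} + v_{4} + v_{6} = v_{3} ; sig = [4:1]

Hence PRS(X_Σ) =
{ [2:],  [2:1],  [2:1,1] ×3,  [2:1,1,1],  [2:1,1,2],  [2:1,2,2] ×2,  [2:1,3,3],  [2:2],  [2:2,2],  [3:1] ×4,  [3:1,1,1],  [3:1,2],  [4:],  [4:1] }


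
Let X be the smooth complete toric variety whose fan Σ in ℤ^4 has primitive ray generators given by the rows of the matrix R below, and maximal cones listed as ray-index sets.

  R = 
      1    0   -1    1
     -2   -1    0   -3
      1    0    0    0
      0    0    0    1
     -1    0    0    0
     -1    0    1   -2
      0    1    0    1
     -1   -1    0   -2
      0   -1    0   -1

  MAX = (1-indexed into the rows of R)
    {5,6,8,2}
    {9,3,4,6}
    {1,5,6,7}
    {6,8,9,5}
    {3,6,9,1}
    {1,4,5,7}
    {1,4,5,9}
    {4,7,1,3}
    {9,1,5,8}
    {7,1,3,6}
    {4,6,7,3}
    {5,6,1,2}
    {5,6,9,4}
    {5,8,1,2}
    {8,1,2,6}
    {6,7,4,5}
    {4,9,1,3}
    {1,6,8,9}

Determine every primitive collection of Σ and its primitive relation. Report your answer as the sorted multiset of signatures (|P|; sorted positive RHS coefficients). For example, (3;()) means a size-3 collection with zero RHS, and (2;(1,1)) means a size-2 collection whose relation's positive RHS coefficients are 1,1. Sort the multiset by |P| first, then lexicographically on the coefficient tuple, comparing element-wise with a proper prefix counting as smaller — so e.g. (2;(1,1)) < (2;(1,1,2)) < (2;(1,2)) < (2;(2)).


Primitive collections (12):

  • {3,5}:  v_{3} + v_{5} = 0 — sig = (2;())
  • {7,9}:  v_{7} + v_{9} = 0 — sig = (2;())
  • {2,4}:  v_{2} + v_{4} = v_{5} + v_{8} — sig = (2;(1,1))
  • {4,8}:  v_{4} + v_{8} = v_{5} + v_{9} — sig = (2;(1,1))
  • {2,3}:  v_{2} + v_{3} = v_{1} + v_{6} + v_{8} — sig = (2;(1,1,1))
  • {3,8}:  v_{3} + v_{8} = v_{1} + v_{6} + v_{9} — sig = (2;(1,1,1))
  • {7,8}:  v_{7} + v_{8} = v_{1} + v_{5} + v_{6} — sig = (2;(1,1,1))
  • {2,9}:  v_{2} + v_{9} = 2·v_{8} — sig = (2;(2))
  • {2,7}:  v_{2} + v_{7} = 2·v_{1} + 2·v_{5} + 2·v_{6} — sig = (2;(2,2,2))
  • {1,4,6}:  v_{1} + v_{4} + v_{6} = 0 — sig = (3;())
  • {1,5,6,8}:  v_{1} + v_{5} + v_{6} + v_{8} = v_{2} — sig = (4;(1))
  • {1,5,6,9}:  v_{1} + v_{5} + v_{6} + v_{9} = v_{8} — sig = (4;(1))

Hence PRS(X_Σ) =
    (2;())
    (2;())
    (2;(1,1))
    (2;(1,1))
    (2;(1,1,1))
    (2;(1,1,1))
    (2;(1,1,1))
    (2;(2))
    (2;(2,2,2))
    (3;())
    (4;(1))
    (4;(1))


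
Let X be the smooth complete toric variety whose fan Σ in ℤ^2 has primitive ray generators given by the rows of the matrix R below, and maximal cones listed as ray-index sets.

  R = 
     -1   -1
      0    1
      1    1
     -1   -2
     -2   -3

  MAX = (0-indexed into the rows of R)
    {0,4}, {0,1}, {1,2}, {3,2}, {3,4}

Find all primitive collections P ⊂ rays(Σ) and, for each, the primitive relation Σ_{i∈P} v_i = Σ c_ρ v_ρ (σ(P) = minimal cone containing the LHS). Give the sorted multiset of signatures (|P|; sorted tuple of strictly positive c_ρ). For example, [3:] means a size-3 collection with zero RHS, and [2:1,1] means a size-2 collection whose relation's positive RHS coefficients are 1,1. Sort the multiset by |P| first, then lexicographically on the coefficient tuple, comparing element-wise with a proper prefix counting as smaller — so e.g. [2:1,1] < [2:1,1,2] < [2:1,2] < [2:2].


Δ(Σ) — 5 vertices, 5 min non-faces:

  {0,2}:  v_{0} + v_{2} = 0 ; sig = [2:]
  {0,3}:  v_{0} + v_{3} = v_{4} ; sig = [2:1]
  {1,3}:  v_{1} + v_{3} = v_{0} ; sig = [2:1]
  {2,4}:  v_{2} + v_{4} = v_{3} ; sig = [2:1]
  {1,4}:  v_{1} + v_{4} = 2·v_{0} ; sig = [2:2]

Hence PRS(X_Σ) =
[[2:], [2:1], [2:1], [2:1], [2:2]]


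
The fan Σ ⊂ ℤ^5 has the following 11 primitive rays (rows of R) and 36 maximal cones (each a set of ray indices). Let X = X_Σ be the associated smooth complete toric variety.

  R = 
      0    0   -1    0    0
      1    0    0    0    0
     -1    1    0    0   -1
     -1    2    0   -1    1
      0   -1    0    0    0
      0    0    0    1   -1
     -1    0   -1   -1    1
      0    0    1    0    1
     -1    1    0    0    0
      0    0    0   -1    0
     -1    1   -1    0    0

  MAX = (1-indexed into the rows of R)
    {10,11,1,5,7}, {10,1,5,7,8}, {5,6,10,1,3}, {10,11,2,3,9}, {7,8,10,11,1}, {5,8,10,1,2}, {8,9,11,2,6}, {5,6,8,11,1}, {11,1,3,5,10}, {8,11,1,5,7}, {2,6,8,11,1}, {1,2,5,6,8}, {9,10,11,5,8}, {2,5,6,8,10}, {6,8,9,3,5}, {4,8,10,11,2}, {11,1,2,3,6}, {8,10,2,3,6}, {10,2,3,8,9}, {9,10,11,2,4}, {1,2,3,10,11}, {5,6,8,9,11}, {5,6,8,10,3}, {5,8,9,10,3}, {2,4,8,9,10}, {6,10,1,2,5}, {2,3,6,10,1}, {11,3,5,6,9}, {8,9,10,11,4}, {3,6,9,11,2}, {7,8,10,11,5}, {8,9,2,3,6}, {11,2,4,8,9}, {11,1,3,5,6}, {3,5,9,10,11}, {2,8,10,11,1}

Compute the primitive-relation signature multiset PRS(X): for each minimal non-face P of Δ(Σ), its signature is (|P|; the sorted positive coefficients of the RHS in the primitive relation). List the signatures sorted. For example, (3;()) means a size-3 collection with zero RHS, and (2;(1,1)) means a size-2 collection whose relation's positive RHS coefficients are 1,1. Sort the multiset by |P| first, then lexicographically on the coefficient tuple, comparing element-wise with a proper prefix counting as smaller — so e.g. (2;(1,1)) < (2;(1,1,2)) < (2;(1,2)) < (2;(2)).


The 20 primitive collections of Σ (r=11, n=5):

  P={1,9}:  v_{1} + v_{9} = v_{11}  →  sig = (2;(1))
  P={6,7}:  v_{6} + v_{7} = v_{5} + v_{11}  →  sig = (2;(1,1))
  P={4,5}:  v_{4} + v_{5} = v_{8} + v_{10} + v_{11}  →  sig = (2;(1,1,1))
  P={3,7}:  v_{3} + v_{7} = v_{5} + v_{9} + v_{10} + v_{11}  →  sig = (2;(1,1,1,1))
  P={1,4}:  v_{1} + v_{4} = v_{2} + v_{8} + v_{10} + 2·v_{11}  →  sig = (2;(1,1,1,2))
  P={7,9}:  v_{7} + v_{9} = v_{5} + v_{8} + v_{10} + 2·v_{11}  →  sig = (2;(1,1,1,2))
  P={2,7}:  v_{2} + v_{7} = 2·v_{1} + v_{8} + v_{10}  →  sig = (2;(1,1,2))
  P={3,4}:  v_{3} + v_{4} = v_{2} + 3·v_{9} + v_{10}  →  sig = (2;(1,1,3))
  P={4,6}:  v_{4} + v_{6} = v_{2} + 2·v_{9}  →  sig = (2;(1,2))
  P={4,7}:  v_{4} + v_{7} = v_{1} + 2·v_{8} + 2·v_{10} + 2·v_{11}  →  sig = (2;(1,2,2,2))
  P={2,5,9}:  v_{2} + v_{5} + v_{9} = 0  →  sig = (3;())
  P={1,3,8}:  v_{1} + v_{3} + v_{8} = v_{9}  →  sig = (3;(1))
  P={2,5,11}:  v_{2} + v_{5} + v_{11} = v_{1}  →  sig = (3;(1))
  P={6,9,10}:  v_{6} + v_{9} + v_{10} = v_{3}  →  sig = (3;(1))
  P={2,3,5}:  v_{2} + v_{3} + v_{5} = v_{6} + v_{10}  →  sig = (3;(1,1))
  P={6,10,11}:  v_{6} + v_{10} + v_{11} = v_{1} + v_{3}  →  sig = (3;(1,1))
  P={3,8,11}:  v_{3} + v_{8} + v_{11} = 2·v_{9}  →  sig = (3;(2))
  P={1,6,8,10}:  v_{1} + v_{6} + v_{8} + v_{10} = 0  →  sig = (4;())
  P={1,5,8,10,11}:  v_{1} + v_{5} + v_{8} + v_{10} + v_{11} = v_{7}  →  sig = (5;(1))
  P={2,8,9,10,11}:  v_{2} + v_{8} + v_{9} + v_{10} + v_{11} = v_{4}  →  sig = (5;(1))

Signatures (|P|; sorted positive RHS coefficients), sorted:
    |P|=2: 10 collections, coeffs (1), (1,1), (1,1,1), (1,1,1,1), (1,1,1,2), (1,1,1,2), (1,1,2), (1,1,3), (1,2), (1,2,2,2)
    |P|=3: 7 collections, coeffs (), (1), (1), (1), (1,1), (1,1), (2)
    |P|=4: 1 collection, coeffs ()
    |P|=5: 2 collections, coeffs (1), (1)


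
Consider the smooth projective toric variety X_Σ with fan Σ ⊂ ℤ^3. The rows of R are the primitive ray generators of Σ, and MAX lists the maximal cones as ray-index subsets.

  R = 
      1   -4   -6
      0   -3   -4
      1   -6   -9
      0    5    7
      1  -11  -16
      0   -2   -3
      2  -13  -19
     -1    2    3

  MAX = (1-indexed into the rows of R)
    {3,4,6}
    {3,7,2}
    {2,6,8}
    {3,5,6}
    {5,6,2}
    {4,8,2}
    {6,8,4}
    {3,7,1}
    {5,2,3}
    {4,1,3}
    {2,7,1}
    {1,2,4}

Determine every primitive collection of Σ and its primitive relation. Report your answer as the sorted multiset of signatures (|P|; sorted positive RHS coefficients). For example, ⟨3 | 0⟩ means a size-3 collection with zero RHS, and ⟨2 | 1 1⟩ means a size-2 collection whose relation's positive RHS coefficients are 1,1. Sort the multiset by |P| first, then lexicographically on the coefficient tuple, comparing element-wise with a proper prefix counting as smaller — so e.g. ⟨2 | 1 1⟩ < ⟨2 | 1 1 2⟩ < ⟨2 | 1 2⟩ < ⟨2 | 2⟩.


The 14 primitive collections of Σ (r=8, n=3):

  • {1,6}:  v_{1} + v_{6} = v_{3}  so sig = ⟨2 | 1⟩
  • {1,8}:  v_{1} + v_{8} = v_{6}  so sig = ⟨2 | 1⟩
  • {4,5}:  v_{4} + v_{5} = v_{3}  so sig = ⟨2 | 1⟩
  • {7,8}:  v_{7} + v_{8} = v_{5}  so sig = ⟨2 | 1⟩
  • {1,5}:  v_{1} + v_{5} = v_{2} + 2·v_{3}  so sig = ⟨2 | 1 2⟩
  • {6,7}:  v_{6} + v_{7} = v_{2} + 2·v_{3}  so sig = ⟨2 | 1 2⟩
  • {5,8}:  v_{5} + v_{8} = v_{2} + 3·v_{6}  so sig = ⟨2 | 1 3⟩
  • {3,8}:  v_{3} + v_{8} = 2·v_{6}  so sig = ⟨2 | 2⟩
  • {4,7}:  v_{4} + v_{7} = 2·v_{1}  so sig = ⟨2 | 2⟩
  • {5,7}:  v_{5} + v_{7} = 2·v_{2} + 3·v_{3}  so sig = ⟨2 | 2 3⟩
  • {2,4,6}:  v_{2} + v_{4} + v_{6} = 0  so sig = ⟨3 | 0⟩
  • {1,2,3}:  v_{1} + v_{2} + v_{3} = v_{7}  so sig = ⟨3 | 1⟩
  • {2,3,4}:  v_{2} + v_{3} + v_{4} = v_{1}  so sig = ⟨3 | 1⟩
  • {2,3,6}:  v_{2} + v_{3} + v_{6} = v_{5}  so sig = ⟨3 | 1⟩

Signatures (|P|; sorted positive RHS coefficients), sorted:
    |P|=2: 10 collections, coeffs (1), (1), (1), (1), (1,2), (1,2), (1,3), (2), (2), (2,3)
    |P|=3: 4 collections, coeffs (), (1), (1), (1)


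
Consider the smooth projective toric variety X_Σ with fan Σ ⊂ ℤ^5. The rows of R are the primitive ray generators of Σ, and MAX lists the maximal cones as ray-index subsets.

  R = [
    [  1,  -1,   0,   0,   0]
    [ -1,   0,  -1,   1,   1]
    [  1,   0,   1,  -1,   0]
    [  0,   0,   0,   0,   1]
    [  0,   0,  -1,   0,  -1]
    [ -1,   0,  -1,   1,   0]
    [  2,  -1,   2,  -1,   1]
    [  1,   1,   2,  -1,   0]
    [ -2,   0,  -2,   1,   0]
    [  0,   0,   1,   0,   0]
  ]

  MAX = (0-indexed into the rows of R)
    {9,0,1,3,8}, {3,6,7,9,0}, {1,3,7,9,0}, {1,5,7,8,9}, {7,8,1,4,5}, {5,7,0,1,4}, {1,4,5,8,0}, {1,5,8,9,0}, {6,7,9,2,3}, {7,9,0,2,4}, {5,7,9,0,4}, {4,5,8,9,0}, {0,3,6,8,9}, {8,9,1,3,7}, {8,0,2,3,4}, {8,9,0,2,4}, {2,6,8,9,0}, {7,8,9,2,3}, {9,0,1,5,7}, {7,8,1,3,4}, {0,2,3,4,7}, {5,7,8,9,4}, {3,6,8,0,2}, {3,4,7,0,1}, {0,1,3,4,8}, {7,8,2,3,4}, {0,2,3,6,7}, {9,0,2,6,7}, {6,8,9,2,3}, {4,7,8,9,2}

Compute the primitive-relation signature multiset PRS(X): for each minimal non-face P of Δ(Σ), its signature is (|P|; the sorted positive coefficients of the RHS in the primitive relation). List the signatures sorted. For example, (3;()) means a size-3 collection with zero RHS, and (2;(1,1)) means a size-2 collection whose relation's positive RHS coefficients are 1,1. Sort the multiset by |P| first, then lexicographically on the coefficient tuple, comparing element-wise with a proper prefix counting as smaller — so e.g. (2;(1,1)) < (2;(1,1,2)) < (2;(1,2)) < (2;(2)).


Primitive collections (11):

  P={2,5}:  v_{2} + v_{5} = 0  ⇒ sig = (2;())
  P={1,2}:  v_{1} + v_{2} = v_{3}  ⇒ sig = (2;(1))
  P={3,5}:  v_{3} + v_{5} = v_{1}  ⇒ sig = (2;(1))
  P={4,6}:  v_{4} + v_{6} = v_{0} + v_{2}  ⇒ sig = (2;(1,1))
  P={5,6}:  v_{5} + v_{6} = v_{0} + v_{3} + v_{9}  ⇒ sig = (2;(1,1,1))
  P={1,6}:  v_{1} + v_{6} = v_{0} + 2·v_{3} + v_{9}  ⇒ sig = (2;(1,1,2))
  P={0,7,8}:  v_{0} + v_{7} + v_{8} = 0  ⇒ sig = (3;())
  P={3,4,9}:  v_{3} + v_{4} + v_{9} = 0  ⇒ sig = (3;())
  P={1,4,9}:  v_{1} + v_{4} + v_{9} = v_{5}  ⇒ sig = (3;(1))
  P={6,7,8}:  v_{6} + v_{7} + v_{8} = v_{2} + v_{3} + v_{9}  ⇒ sig = (3;(1,1,1))
  P={0,2,3,9}:  v_{0} + v_{2} + v_{3} + v_{9} = v_{6}  ⇒ sig = (4;(1))

Sorted signature multiset PRS(X):
[(2;()), (2;(1)), (2;(1)), (2;(1,1)), (2;(1,1,1)), (2;(1,1,2)), (3;()), (3;()), (3;(1)), (3;(1,1,1)), (4;(1))]
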